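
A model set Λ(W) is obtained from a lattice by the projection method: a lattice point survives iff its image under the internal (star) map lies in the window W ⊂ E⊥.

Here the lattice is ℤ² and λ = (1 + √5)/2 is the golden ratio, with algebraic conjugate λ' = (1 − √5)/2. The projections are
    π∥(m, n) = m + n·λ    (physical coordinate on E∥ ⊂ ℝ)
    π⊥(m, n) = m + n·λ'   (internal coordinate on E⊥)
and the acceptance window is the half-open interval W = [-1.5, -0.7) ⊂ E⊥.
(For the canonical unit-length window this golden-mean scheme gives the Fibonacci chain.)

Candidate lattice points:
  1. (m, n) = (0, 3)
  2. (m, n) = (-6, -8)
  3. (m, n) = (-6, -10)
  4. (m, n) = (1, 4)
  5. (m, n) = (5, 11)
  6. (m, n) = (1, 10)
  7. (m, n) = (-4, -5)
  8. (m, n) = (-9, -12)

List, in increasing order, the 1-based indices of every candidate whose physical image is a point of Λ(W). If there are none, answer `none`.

2, 4, 7

Compute λ' = (1−√5)/2 = -0.618034, so π⊥(m,n) = m -0.618034·n.
candidate 1: (m,n)=(0,3) → π∥ = 0+3·λ ≈ 4.854102, π⊥ = 0+3·λ' ≈ -1.854102 ∉ [-1.5, -0.7) ⇒ out
candidate 2: (m,n)=(-6,-8) → π∥ = -6-8·λ ≈ -18.944272, π⊥ = -6-8·λ' ≈ -1.055728 ∈ [-1.5, -0.7) ⇒ IN Λ
candidate 3: (m,n)=(-6,-10) → π∥ = -6-10·λ ≈ -22.180340, π⊥ = -6-10·λ' ≈ 0.180340 ∉ [-1.5, -0.7) ⇒ out
candidate 4: (m,n)=(1,4) → π∥ = 1+4·λ ≈ 7.472136, π⊥ = 1+4·λ' ≈ -1.472136 ∈ [-1.5, -0.7) ⇒ IN Λ
candidate 5: (m,n)=(5,11) → π∥ = 5+11·λ ≈ 22.798374, π⊥ = 5+11·λ' ≈ -1.798374 ∉ [-1.5, -0.7) ⇒ out
candidate 6: (m,n)=(1,10) → π∥ = 1+10·λ ≈ 17.180340, π⊥ = 1+10·λ' ≈ -5.180340 ∉ [-1.5, -0.7) ⇒ out
candidate 7: (m,n)=(-4,-5) → π∥ = -4-5·λ ≈ -12.090170, π⊥ = -4-5·λ' ≈ -0.909830 ∈ [-1.5, -0.7) ⇒ IN Λ
candidate 8: (m,n)=(-9,-12) → π∥ = -9-12·λ ≈ -28.416408, π⊥ = -9-12·λ' ≈ -1.583592 ∉ [-1.5, -0.7) ⇒ out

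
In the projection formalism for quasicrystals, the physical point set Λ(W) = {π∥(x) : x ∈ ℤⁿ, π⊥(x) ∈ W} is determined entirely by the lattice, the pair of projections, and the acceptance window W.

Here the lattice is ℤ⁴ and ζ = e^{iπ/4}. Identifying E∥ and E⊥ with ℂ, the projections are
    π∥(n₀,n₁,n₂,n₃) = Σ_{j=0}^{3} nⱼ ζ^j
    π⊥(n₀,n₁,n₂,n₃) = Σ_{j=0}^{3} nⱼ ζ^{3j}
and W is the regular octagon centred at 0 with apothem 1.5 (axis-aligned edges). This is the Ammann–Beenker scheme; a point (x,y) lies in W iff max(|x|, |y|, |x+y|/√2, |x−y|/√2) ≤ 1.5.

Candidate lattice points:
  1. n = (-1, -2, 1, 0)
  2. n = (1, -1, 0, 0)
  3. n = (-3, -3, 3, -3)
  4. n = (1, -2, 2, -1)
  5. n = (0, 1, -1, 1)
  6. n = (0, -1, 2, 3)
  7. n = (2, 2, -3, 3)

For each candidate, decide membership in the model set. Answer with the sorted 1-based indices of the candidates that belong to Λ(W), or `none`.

none

π⊥(n) = n₀ + n₁ζ³ + n₂ζ⁶ + n₃ζ⁹ where ζ = e^{iπ/4}.
candidate 1: n = (-1, -2, 1, 0) → π⊥ ≈ (+0.41421, -2.41421); max(|x|,|y|,|x±y|/√2) = 2.41421 > 1.5 ⇒ ∉ W
candidate 2: n = (1, -1, 0, 0) → π⊥ ≈ (+1.70711, -0.70711); max(|x|,|y|,|x±y|/√2) = 1.70711 > 1.5 ⇒ ∉ W
candidate 3: n = (-3, -3, 3, -3) → π⊥ ≈ (-3.00000, -7.24264); max(|x|,|y|,|x±y|/√2) = 7.24264 > 1.5 ⇒ ∉ W
candidate 4: n = (1, -2, 2, -1) → π⊥ ≈ (+1.70711, -4.12132); max(|x|,|y|,|x±y|/√2) = 4.12132 > 1.5 ⇒ ∉ W
candidate 5: n = (0, 1, -1, 1) → π⊥ ≈ (+0.00000, +2.41421); max(|x|,|y|,|x±y|/√2) = 2.41421 > 1.5 ⇒ ∉ W
candidate 6: n = (0, -1, 2, 3) → π⊥ ≈ (+2.82843, -0.58579); max(|x|,|y|,|x±y|/√2) = 2.82843 > 1.5 ⇒ ∉ W
candidate 7: n = (2, 2, -3, 3) → π⊥ ≈ (+2.70711, +6.53553); max(|x|,|y|,|x±y|/√2) = 6.53553 > 1.5 ⇒ ∉ W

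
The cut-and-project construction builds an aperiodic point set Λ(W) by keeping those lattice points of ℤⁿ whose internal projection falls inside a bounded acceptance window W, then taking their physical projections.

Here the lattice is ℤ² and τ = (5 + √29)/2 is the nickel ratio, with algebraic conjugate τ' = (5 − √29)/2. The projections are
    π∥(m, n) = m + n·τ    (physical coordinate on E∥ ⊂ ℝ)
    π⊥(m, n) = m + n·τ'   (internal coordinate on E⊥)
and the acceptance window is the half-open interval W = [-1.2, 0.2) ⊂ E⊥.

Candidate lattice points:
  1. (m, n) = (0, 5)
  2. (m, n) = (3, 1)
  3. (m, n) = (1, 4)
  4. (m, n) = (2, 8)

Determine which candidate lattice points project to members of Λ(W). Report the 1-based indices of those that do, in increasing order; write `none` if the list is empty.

1

τ' = (5−√29)/2 ≈ -0.19258.
#1 (0,5): internal coord 0 + (5)·τ' = -0.96291; -0.96291 ∈ [-1.2, 0.2) → IN Λ
#2 (3,1): internal coord 3 + (1)·τ' = +2.80742; +2.80742 ∉ [-1.2, 0.2) → out
#3 (1,4): internal coord 1 + (4)·τ' = +0.22967; +0.22967 ∉ [-1.2, 0.2) → out
#4 (2,8): internal coord 2 + (8)·τ' = +0.45934; +0.45934 ∉ [-1.2, 0.2) → out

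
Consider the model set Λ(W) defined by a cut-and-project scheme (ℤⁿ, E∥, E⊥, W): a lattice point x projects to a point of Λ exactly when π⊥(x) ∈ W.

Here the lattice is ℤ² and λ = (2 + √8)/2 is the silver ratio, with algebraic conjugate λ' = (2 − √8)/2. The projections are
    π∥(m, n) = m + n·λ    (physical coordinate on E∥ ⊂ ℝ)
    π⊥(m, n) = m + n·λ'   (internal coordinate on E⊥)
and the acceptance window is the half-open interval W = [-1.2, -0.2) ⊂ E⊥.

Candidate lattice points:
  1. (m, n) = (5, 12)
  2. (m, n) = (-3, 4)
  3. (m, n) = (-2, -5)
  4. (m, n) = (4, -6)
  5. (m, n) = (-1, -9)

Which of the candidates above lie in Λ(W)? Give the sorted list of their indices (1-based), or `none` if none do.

λ' = (2−√8)/2 ≈ -0.41421.
#1 (5,12): internal coord 5 + (12)·λ' = +0.02944; +0.02944 ∉ [-1.2, -0.2) → out
#2 (-3,4): internal coord -3 + (4)·λ' = -4.65685; -4.65685 ∉ [-1.2, -0.2) → out
#3 (-2,-5): internal coord -2 + (-5)·λ' = +0.07107; +0.07107 ∉ [-1.2, -0.2) → out
#4 (4,-6): internal coord 4 + (-6)·λ' = +6.48528; +6.48528 ∉ [-1.2, -0.2) → out
#5 (-1,-9): internal coord -1 + (-9)·λ' = +2.72792; +2.72792 ∉ [-1.2, -0.2) → out

none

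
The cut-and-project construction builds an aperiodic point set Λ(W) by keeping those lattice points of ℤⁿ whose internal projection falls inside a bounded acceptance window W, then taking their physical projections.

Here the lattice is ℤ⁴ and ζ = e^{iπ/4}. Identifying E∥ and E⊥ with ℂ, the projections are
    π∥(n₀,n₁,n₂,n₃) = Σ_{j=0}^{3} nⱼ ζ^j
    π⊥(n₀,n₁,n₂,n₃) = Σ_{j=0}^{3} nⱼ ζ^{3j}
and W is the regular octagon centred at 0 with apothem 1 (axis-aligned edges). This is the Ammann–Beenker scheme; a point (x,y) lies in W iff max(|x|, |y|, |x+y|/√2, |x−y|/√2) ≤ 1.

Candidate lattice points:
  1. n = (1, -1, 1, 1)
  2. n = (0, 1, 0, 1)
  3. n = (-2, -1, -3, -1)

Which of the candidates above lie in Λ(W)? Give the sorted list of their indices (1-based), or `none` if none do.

none

Internal map: ζ^{3j} for j=0..3 gives (1,0), (−√2/2,√2/2), (0,−1), (√2/2,√2/2).
#1 (1, -1, 1, 1): internal (2.41421, -1.00000); octagon support 2.41421 vs apothem 1 → ∉ W
#2 (0, 1, 0, 1): internal (0.00000, 1.41421); octagon support 1.41421 vs apothem 1 → ∉ W
#3 (-2, -1, -3, -1): internal (-2.00000, 1.58579); octagon support 2.53553 vs apothem 1 → ∉ W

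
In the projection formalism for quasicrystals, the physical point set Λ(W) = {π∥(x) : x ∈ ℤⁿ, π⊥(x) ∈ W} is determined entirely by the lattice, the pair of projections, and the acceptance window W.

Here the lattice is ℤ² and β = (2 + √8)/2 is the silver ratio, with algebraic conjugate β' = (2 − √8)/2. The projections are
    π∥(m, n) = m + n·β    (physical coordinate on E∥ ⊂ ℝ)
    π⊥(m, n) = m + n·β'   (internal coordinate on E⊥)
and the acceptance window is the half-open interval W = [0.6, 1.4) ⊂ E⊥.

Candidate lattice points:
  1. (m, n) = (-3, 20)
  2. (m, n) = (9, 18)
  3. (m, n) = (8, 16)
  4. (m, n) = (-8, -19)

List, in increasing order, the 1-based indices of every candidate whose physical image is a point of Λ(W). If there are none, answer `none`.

3

Compute β' = (2−√8)/2 = -0.4142, so π⊥(m,n) = m -0.4142·n.
candidate 1: (m,n)=(-3,20) → π∥ = -3+20·β ≈ 45.2843, π⊥ = -3+20·β' ≈ -11.2843 ∉ [0.6, 1.4) ⇒ out
candidate 2: (m,n)=(9,18) → π∥ = 9+18·β ≈ 52.4558, π⊥ = 9+18·β' ≈ 1.5442 ∉ [0.6, 1.4) ⇒ out
candidate 3: (m,n)=(8,16) → π∥ = 8+16·β ≈ 46.6274, π⊥ = 8+16·β' ≈ 1.3726 ∈ [0.6, 1.4) ⇒ IN Λ
candidate 4: (m,n)=(-8,-19) → π∥ = -8-19·β ≈ -53.8701, π⊥ = -8-19·β' ≈ -0.1299 ∉ [0.6, 1.4) ⇒ out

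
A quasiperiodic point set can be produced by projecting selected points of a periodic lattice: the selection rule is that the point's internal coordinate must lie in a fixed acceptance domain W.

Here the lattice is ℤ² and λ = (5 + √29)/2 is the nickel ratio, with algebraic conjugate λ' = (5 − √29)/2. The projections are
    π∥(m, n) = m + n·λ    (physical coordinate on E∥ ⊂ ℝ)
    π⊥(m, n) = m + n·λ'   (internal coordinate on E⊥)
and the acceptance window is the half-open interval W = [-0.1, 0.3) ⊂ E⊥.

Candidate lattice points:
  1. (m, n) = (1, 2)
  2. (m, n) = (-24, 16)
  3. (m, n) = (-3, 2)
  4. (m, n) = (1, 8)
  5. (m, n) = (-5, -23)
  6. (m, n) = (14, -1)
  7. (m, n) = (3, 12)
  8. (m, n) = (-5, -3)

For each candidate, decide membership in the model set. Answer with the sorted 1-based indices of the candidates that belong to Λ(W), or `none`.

Numerically λ ≈ 5.1926 and λ' = −1/λ ≈ -0.1926.
[1] lift (1,2): star map gives 0.6148; window check -0.1 ≤ 0.6148 < 0.3 is false → out
[2] lift (-24,16): star map gives -27.0813; window check -0.1 ≤ -27.0813 < 0.3 is false → out
[3] lift (-3,2): star map gives -3.3852; window check -0.1 ≤ -3.3852 < 0.3 is false → out
[4] lift (1,8): star map gives -0.5407; window check -0.1 ≤ -0.5407 < 0.3 is false → out
[5] lift (-5,-23): star map gives -0.5706; window check -0.1 ≤ -0.5706 < 0.3 is false → out
[6] lift (14,-1): star map gives 14.1926; window check -0.1 ≤ 14.1926 < 0.3 is false → out
[7] lift (3,12): star map gives 0.6890; window check -0.1 ≤ 0.6890 < 0.3 is false → out
[8] lift (-5,-3): star map gives -4.4223; window check -0.1 ≤ -4.4223 < 0.3 is false → out

none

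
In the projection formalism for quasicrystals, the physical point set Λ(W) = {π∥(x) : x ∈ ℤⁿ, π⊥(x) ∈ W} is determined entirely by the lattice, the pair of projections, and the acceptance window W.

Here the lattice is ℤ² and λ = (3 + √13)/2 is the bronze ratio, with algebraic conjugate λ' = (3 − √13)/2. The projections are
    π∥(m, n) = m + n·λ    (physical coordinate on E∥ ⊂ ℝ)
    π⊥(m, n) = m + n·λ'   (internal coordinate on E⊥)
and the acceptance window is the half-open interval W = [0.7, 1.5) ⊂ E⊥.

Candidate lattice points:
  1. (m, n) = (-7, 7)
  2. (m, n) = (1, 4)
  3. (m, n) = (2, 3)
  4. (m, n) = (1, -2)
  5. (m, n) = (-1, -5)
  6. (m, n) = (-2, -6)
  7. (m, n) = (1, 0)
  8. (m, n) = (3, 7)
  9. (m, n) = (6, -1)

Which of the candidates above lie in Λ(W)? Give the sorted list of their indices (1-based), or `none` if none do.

Numerically λ ≈ 3.30278 and λ' = −1/λ ≈ -0.30278.
candidate 1: (m,n)=(-7,7) → π∥ = -7+7·λ ≈ 16.11943, π⊥ = -7+7·λ' ≈ -9.11943 ∉ [0.7, 1.5) ⇒ out
candidate 2: (m,n)=(1,4) → π∥ = 1+4·λ ≈ 14.21110, π⊥ = 1+4·λ' ≈ -0.21110 ∉ [0.7, 1.5) ⇒ out
candidate 3: (m,n)=(2,3) → π∥ = 2+3·λ ≈ 11.90833, π⊥ = 2+3·λ' ≈ 1.09167 ∈ [0.7, 1.5) ⇒ IN Λ
candidate 4: (m,n)=(1,-2) → π∥ = 1-2·λ ≈ -5.60555, π⊥ = 1-2·λ' ≈ 1.60555 ∉ [0.7, 1.5) ⇒ out
candidate 5: (m,n)=(-1,-5) → π∥ = -1-5·λ ≈ -17.51388, π⊥ = -1-5·λ' ≈ 0.51388 ∉ [0.7, 1.5) ⇒ out
candidate 6: (m,n)=(-2,-6) → π∥ = -2-6·λ ≈ -21.81665, π⊥ = -2-6·λ' ≈ -0.18335 ∉ [0.7, 1.5) ⇒ out
candidate 7: (m,n)=(1,0) → π∥ = 1+0·λ ≈ 1.00000, π⊥ = 1+0·λ' ≈ 1.00000 ∈ [0.7, 1.5) ⇒ IN Λ
candidate 8: (m,n)=(3,7) → π∥ = 3+7·λ ≈ 26.11943, π⊥ = 3+7·λ' ≈ 0.88057 ∈ [0.7, 1.5) ⇒ IN Λ
candidate 9: (m,n)=(6,-1) → π∥ = 6-1·λ ≈ 2.69722, π⊥ = 6-1·λ' ≈ 6.30278 ∉ [0.7, 1.5) ⇒ out

3, 7, 8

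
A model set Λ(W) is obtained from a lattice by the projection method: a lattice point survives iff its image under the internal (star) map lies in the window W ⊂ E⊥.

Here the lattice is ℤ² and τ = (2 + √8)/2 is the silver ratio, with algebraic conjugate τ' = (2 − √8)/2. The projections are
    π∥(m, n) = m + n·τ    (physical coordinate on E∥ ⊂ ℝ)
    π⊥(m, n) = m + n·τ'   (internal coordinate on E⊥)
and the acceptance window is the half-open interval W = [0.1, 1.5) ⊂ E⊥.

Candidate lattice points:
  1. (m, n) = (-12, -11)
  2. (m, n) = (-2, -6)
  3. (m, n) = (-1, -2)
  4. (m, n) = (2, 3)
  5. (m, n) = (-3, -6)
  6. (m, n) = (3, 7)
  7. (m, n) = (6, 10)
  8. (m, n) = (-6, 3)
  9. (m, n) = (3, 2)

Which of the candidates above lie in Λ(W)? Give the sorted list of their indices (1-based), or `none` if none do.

2, 4, 6

Compute τ' = (2−√8)/2 = -0.414214, so π⊥(m,n) = m -0.414214·n.
[1] lift (-12,-11): star map gives -7.443651; window check 0.1 ≤ -7.443651 < 1.5 is false → out
[2] lift (-2,-6): star map gives 0.485281; window check 0.1 ≤ 0.485281 < 1.5 is true → IN Λ
[3] lift (-1,-2): star map gives -0.171573; window check 0.1 ≤ -0.171573 < 1.5 is false → out
[4] lift (2,3): star map gives 0.757359; window check 0.1 ≤ 0.757359 < 1.5 is true → IN Λ
[5] lift (-3,-6): star map gives -0.514719; window check 0.1 ≤ -0.514719 < 1.5 is false → out
[6] lift (3,7): star map gives 0.100505; window check 0.1 ≤ 0.100505 < 1.5 is true → IN Λ
[7] lift (6,10): star map gives 1.857864; window check 0.1 ≤ 1.857864 < 1.5 is false → out
[8] lift (-6,3): star map gives -7.242641; window check 0.1 ≤ -7.242641 < 1.5 is false → out
[9] lift (3,2): star map gives 2.171573; window check 0.1 ≤ 2.171573 < 1.5 is false → out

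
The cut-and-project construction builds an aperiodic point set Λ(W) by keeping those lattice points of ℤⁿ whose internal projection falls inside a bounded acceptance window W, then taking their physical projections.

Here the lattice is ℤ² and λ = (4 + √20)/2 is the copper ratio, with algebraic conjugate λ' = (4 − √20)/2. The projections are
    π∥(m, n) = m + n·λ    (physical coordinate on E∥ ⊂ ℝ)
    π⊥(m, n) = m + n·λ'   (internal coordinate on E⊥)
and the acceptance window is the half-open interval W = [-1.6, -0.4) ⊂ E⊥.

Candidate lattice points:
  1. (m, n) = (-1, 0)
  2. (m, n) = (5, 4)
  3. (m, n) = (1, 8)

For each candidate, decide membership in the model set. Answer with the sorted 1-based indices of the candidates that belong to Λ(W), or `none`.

Compute λ' = (4−√20)/2 = -0.23607, so π⊥(m,n) = m -0.23607·n.
[1] lift (-1,0): star map gives -1.00000; window check -1.6 ≤ -1.00000 < -0.4 is true → IN Λ
[2] lift (5,4): star map gives 4.05573; window check -1.6 ≤ 4.05573 < -0.4 is false → out
[3] lift (1,8): star map gives -0.88854; window check -1.6 ≤ -0.88854 < -0.4 is true → IN Λ

1, 3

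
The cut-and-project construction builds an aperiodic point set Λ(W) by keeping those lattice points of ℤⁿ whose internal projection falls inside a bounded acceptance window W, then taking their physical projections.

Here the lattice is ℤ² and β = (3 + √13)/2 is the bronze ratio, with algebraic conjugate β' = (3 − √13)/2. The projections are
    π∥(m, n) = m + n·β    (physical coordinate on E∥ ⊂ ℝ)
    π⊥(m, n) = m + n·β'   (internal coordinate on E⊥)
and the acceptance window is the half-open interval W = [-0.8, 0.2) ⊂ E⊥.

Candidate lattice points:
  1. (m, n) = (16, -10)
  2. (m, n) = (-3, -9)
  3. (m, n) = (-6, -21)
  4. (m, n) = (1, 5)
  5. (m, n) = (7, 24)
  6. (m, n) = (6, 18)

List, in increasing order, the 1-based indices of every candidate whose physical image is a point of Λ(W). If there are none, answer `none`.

2, 4, 5

Numerically β ≈ 3.3028 and β' = −1/β ≈ -0.3028.
#1 (16,-10): internal coord 16 + (-10)·β' = +19.0278; +19.0278 ∉ [-0.8, 0.2) → out
#2 (-3,-9): internal coord -3 + (-9)·β' = -0.2750; -0.2750 ∈ [-0.8, 0.2) → IN Λ
#3 (-6,-21): internal coord -6 + (-21)·β' = +0.3583; +0.3583 ∉ [-0.8, 0.2) → out
#4 (1,5): internal coord 1 + (5)·β' = -0.5139; -0.5139 ∈ [-0.8, 0.2) → IN Λ
#5 (7,24): internal coord 7 + (24)·β' = -0.2666; -0.2666 ∈ [-0.8, 0.2) → IN Λ
#6 (6,18): internal coord 6 + (18)·β' = +0.5500; +0.5500 ∉ [-0.8, 0.2) → out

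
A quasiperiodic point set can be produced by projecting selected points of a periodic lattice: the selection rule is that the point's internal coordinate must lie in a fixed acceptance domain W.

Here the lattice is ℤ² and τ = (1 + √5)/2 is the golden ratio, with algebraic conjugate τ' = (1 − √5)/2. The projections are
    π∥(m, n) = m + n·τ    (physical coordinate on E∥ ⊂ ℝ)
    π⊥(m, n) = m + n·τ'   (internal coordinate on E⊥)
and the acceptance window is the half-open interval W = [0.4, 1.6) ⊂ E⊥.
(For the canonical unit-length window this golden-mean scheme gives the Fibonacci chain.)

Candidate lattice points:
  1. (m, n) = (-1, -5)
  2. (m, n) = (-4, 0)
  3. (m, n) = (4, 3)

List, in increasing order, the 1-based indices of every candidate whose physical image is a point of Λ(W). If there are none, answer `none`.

none

Numerically τ ≈ 1.6180 and τ' = −1/τ ≈ -0.6180.
candidate 1: (m,n)=(-1,-5) → π∥ = -1-5·τ ≈ -9.0902, π⊥ = -1-5·τ' ≈ 2.0902 ∉ [0.4, 1.6) ⇒ out
candidate 2: (m,n)=(-4,0) → π∥ = -4+0·τ ≈ -4.0000, π⊥ = -4+0·τ' ≈ -4.0000 ∉ [0.4, 1.6) ⇒ out
candidate 3: (m,n)=(4,3) → π∥ = 4+3·τ ≈ 8.8541, π⊥ = 4+3·τ' ≈ 2.1459 ∉ [0.4, 1.6) ⇒ out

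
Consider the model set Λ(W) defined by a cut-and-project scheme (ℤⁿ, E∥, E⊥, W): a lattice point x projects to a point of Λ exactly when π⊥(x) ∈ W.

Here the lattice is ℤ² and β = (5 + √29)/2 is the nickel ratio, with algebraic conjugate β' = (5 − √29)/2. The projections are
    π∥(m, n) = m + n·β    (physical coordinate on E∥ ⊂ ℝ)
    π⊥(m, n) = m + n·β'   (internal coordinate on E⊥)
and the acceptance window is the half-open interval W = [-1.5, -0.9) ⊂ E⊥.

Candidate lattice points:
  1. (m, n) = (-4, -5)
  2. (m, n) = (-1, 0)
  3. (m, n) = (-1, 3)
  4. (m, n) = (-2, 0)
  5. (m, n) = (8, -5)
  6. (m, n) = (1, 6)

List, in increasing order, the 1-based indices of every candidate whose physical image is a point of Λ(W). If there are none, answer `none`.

2

Numerically β ≈ 5.192582 and β' = −1/β ≈ -0.192582.
#1 (-4,-5): internal coord -4 + (-5)·β' = -3.037088; -3.037088 ∉ [-1.5, -0.9) → out
#2 (-1,0): internal coord -1 + (0)·β' = -1.000000; -1.000000 ∈ [-1.5, -0.9) → IN Λ
#3 (-1,3): internal coord -1 + (3)·β' = -1.577747; -1.577747 ∉ [-1.5, -0.9) → out
#4 (-2,0): internal coord -2 + (0)·β' = -2.000000; -2.000000 ∉ [-1.5, -0.9) → out
#5 (8,-5): internal coord 8 + (-5)·β' = +8.962912; +8.962912 ∉ [-1.5, -0.9) → out
#6 (1,6): internal coord 1 + (6)·β' = -0.155494; -0.155494 ∉ [-1.5, -0.9) → out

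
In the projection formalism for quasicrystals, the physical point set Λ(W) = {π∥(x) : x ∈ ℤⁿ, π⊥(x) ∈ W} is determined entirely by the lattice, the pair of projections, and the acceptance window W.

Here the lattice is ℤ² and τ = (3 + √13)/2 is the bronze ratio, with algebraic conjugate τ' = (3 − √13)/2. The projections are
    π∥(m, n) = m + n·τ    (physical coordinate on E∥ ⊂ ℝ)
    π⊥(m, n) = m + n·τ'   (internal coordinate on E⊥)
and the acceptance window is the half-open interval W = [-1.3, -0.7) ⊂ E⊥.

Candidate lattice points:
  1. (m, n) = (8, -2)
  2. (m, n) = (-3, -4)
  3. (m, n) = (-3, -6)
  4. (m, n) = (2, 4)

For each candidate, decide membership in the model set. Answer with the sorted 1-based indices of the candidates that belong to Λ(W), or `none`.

Numerically τ ≈ 3.3028 and τ' = −1/τ ≈ -0.3028.
[1] lift (8,-2): star map gives 8.6056; window check -1.3 ≤ 8.6056 < -0.7 is false → out
[2] lift (-3,-4): star map gives -1.7889; window check -1.3 ≤ -1.7889 < -0.7 is false → out
[3] lift (-3,-6): star map gives -1.1833; window check -1.3 ≤ -1.1833 < -0.7 is true → IN Λ
[4] lift (2,4): star map gives 0.7889; window check -1.3 ≤ 0.7889 < -0.7 is false → out

3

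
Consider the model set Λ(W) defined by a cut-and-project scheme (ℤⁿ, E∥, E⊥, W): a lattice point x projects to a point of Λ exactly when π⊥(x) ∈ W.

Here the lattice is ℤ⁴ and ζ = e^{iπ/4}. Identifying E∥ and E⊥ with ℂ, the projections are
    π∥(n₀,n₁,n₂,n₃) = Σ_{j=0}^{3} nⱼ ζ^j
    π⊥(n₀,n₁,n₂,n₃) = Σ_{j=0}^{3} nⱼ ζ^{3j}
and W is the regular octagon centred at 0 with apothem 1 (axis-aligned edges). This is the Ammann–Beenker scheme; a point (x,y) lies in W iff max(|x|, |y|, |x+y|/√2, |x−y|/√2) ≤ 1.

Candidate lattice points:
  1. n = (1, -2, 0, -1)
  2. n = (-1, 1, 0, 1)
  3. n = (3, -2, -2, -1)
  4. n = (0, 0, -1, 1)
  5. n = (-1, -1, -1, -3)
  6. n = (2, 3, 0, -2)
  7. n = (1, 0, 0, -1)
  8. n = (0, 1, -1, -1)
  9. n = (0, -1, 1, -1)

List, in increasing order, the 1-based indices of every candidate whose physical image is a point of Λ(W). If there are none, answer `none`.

7

Internal map: ζ^{3j} for j=0..3 gives (1,0), (−√2/2,√2/2), (0,−1), (√2/2,√2/2).
#1 (1, -2, 0, -1): internal (1.70711, -2.12132); octagon support 2.70711 vs apothem 1 → ∉ W
#2 (-1, 1, 0, 1): internal (-1.00000, 1.41421); octagon support 1.70711 vs apothem 1 → ∉ W
#3 (3, -2, -2, -1): internal (3.70711, -0.12132); octagon support 3.70711 vs apothem 1 → ∉ W
#4 (0, 0, -1, 1): internal (0.70711, 1.70711); octagon support 1.70711 vs apothem 1 → ∉ W
#5 (-1, -1, -1, -3): internal (-2.41421, -1.82843); octagon support 3.00000 vs apothem 1 → ∉ W
#6 (2, 3, 0, -2): internal (-1.53553, 0.70711); octagon support 1.58579 vs apothem 1 → ∉ W
#7 (1, 0, 0, -1): internal (0.29289, -0.70711); octagon support 0.70711 vs apothem 1 → ∈ W
#8 (0, 1, -1, -1): internal (-1.41421, 1.00000); octagon support 1.70711 vs apothem 1 → ∉ W
#9 (0, -1, 1, -1): internal (0.00000, -2.41421); octagon support 2.41421 vs apothem 1 → ∉ W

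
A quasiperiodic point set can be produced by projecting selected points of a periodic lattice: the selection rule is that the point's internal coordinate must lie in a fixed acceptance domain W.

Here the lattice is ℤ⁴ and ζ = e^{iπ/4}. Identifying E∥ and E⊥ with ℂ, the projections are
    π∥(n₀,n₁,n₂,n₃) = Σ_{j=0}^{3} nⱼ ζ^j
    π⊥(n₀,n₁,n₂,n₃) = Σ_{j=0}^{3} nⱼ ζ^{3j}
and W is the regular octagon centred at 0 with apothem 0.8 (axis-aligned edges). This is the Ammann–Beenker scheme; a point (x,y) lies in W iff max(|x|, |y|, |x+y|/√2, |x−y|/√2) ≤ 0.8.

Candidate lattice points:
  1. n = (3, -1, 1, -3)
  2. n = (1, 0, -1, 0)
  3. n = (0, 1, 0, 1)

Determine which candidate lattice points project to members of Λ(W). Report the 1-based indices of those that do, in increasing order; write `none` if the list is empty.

none

Internal map: ζ^{3j} for j=0..3 gives (1,0), (−√2/2,√2/2), (0,−1), (√2/2,√2/2).
candidate 1: n = (3, -1, 1, -3) → π⊥ ≈ (+1.58579, -3.82843); max(|x|,|y|,|x±y|/√2) = 3.82843 > 0.8 ⇒ ∉ W
candidate 2: n = (1, 0, -1, 0) → π⊥ ≈ (+1.00000, +1.00000); max(|x|,|y|,|x±y|/√2) = 1.41421 > 0.8 ⇒ ∉ W
candidate 3: n = (0, 1, 0, 1) → π⊥ ≈ (+0.00000, +1.41421); max(|x|,|y|,|x±y|/√2) = 1.41421 > 0.8 ⇒ ∉ W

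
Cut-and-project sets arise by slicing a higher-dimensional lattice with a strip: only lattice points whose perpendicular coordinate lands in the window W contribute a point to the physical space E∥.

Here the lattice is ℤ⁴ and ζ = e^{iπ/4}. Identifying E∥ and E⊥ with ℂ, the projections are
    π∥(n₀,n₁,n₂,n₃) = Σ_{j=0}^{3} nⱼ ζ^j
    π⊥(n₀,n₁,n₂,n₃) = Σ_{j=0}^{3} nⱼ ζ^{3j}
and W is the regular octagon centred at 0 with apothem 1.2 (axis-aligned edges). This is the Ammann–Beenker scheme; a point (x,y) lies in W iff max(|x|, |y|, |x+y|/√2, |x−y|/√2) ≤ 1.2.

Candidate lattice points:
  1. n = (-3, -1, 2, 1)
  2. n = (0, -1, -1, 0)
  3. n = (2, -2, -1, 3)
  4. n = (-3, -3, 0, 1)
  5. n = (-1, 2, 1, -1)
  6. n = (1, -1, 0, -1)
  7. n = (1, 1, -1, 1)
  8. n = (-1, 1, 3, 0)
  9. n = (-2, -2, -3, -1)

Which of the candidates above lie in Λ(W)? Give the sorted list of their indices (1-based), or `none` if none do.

Internal map: ζ^{3j} for j=0..3 gives (1,0), (−√2/2,√2/2), (0,−1), (√2/2,√2/2).
candidate 1: n = (-3, -1, 2, 1) → π⊥ ≈ (-1.585786, -2.000000); max(|x|,|y|,|x±y|/√2) = 2.535534 > 1.2 ⇒ ∉ W
candidate 2: n = (0, -1, -1, 0) → π⊥ ≈ (+0.707107, +0.292893); max(|x|,|y|,|x±y|/√2) = 0.707107 ≤ 1.2 ⇒ ∈ W
candidate 3: n = (2, -2, -1, 3) → π⊥ ≈ (+5.535534, +1.707107); max(|x|,|y|,|x±y|/√2) = 5.535534 > 1.2 ⇒ ∉ W
candidate 4: n = (-3, -3, 0, 1) → π⊥ ≈ (-0.171573, -1.414214); max(|x|,|y|,|x±y|/√2) = 1.414214 > 1.2 ⇒ ∉ W
candidate 5: n = (-1, 2, 1, -1) → π⊥ ≈ (-3.121320, -0.292893); max(|x|,|y|,|x±y|/√2) = 3.121320 > 1.2 ⇒ ∉ W
candidate 6: n = (1, -1, 0, -1) → π⊥ ≈ (+1.000000, -1.414214); max(|x|,|y|,|x±y|/√2) = 1.707107 > 1.2 ⇒ ∉ W
candidate 7: n = (1, 1, -1, 1) → π⊥ ≈ (+1.000000, +2.414214); max(|x|,|y|,|x±y|/√2) = 2.414214 > 1.2 ⇒ ∉ W
candidate 8: n = (-1, 1, 3, 0) → π⊥ ≈ (-1.707107, -2.292893); max(|x|,|y|,|x±y|/√2) = 2.828427 > 1.2 ⇒ ∉ W
candidate 9: n = (-2, -2, -3, -1) → π⊥ ≈ (-1.292893, +0.878680); max(|x|,|y|,|x±y|/√2) = 1.535534 > 1.2 ⇒ ∉ W

2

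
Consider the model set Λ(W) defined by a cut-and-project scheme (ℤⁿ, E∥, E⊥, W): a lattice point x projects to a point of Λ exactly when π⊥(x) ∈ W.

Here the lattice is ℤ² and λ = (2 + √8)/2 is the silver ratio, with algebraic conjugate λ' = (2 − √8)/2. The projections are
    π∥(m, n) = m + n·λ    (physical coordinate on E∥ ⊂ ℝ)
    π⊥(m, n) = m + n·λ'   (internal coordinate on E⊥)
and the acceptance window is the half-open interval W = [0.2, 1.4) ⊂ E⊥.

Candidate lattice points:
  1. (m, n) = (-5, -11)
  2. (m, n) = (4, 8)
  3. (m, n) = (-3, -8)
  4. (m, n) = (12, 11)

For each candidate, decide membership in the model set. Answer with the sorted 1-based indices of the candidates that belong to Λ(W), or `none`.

2, 3

Compute λ' = (2−√8)/2 = -0.414214, so π⊥(m,n) = m -0.414214·n.
#1 (-5,-11): internal coord -5 + (-11)·λ' = -0.443651; -0.443651 ∉ [0.2, 1.4) → out
#2 (4,8): internal coord 4 + (8)·λ' = +0.686292; +0.686292 ∈ [0.2, 1.4) → IN Λ
#3 (-3,-8): internal coord -3 + (-8)·λ' = +0.313708; +0.313708 ∈ [0.2, 1.4) → IN Λ
#4 (12,11): internal coord 12 + (11)·λ' = +7.443651; +7.443651 ∉ [0.2, 1.4) → out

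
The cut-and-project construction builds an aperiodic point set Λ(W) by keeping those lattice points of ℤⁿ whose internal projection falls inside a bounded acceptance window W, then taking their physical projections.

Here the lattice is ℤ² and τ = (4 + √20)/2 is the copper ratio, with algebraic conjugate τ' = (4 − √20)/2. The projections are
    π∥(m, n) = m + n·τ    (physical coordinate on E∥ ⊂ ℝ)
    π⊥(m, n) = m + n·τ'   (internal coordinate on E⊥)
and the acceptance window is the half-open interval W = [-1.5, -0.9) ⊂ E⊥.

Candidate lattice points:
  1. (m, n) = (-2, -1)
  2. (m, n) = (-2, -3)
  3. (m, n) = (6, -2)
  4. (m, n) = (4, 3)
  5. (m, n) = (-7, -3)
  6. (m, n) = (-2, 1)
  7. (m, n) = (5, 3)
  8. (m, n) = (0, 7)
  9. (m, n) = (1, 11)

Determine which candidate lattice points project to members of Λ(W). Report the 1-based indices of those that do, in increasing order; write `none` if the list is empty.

2

τ' = (4−√20)/2 ≈ -0.23607.
candidate 1: (m,n)=(-2,-1) → π∥ = -2-1·τ ≈ -6.23607, π⊥ = -2-1·τ' ≈ -1.76393 ∉ [-1.5, -0.9) ⇒ out
candidate 2: (m,n)=(-2,-3) → π∥ = -2-3·τ ≈ -14.70820, π⊥ = -2-3·τ' ≈ -1.29180 ∈ [-1.5, -0.9) ⇒ IN Λ
candidate 3: (m,n)=(6,-2) → π∥ = 6-2·τ ≈ -2.47214, π⊥ = 6-2·τ' ≈ 6.47214 ∉ [-1.5, -0.9) ⇒ out
candidate 4: (m,n)=(4,3) → π∥ = 4+3·τ ≈ 16.70820, π⊥ = 4+3·τ' ≈ 3.29180 ∉ [-1.5, -0.9) ⇒ out
candidate 5: (m,n)=(-7,-3) → π∥ = -7-3·τ ≈ -19.70820, π⊥ = -7-3·τ' ≈ -6.29180 ∉ [-1.5, -0.9) ⇒ out
candidate 6: (m,n)=(-2,1) → π∥ = -2+1·τ ≈ 2.23607, π⊥ = -2+1·τ' ≈ -2.23607 ∉ [-1.5, -0.9) ⇒ out
candidate 7: (m,n)=(5,3) → π∥ = 5+3·τ ≈ 17.70820, π⊥ = 5+3·τ' ≈ 4.29180 ∉ [-1.5, -0.9) ⇒ out
candidate 8: (m,n)=(0,7) → π∥ = 0+7·τ ≈ 29.65248, π⊥ = 0+7·τ' ≈ -1.65248 ∉ [-1.5, -0.9) ⇒ out
candidate 9: (m,n)=(1,11) → π∥ = 1+11·τ ≈ 47.59675, π⊥ = 1+11·τ' ≈ -1.59675 ∉ [-1.5, -0.9) ⇒ out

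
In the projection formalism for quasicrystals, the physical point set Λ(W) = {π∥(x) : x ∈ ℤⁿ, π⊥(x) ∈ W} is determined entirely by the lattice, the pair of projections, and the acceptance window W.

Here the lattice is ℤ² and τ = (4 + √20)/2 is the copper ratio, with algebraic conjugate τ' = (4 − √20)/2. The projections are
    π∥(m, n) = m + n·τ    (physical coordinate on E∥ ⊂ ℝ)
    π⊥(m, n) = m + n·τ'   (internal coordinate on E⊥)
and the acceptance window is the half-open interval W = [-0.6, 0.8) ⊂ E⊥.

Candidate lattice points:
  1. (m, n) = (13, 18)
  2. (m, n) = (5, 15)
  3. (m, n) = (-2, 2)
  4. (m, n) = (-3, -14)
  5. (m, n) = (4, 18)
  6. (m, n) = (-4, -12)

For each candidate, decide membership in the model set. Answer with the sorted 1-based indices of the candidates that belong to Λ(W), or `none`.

τ' = (4−√20)/2 ≈ -0.23607.
candidate 1: (m,n)=(13,18) → π∥ = 13+18·τ ≈ 89.24922, π⊥ = 13+18·τ' ≈ 8.75078 ∉ [-0.6, 0.8) ⇒ out
candidate 2: (m,n)=(5,15) → π∥ = 5+15·τ ≈ 68.54102, π⊥ = 5+15·τ' ≈ 1.45898 ∉ [-0.6, 0.8) ⇒ out
candidate 3: (m,n)=(-2,2) → π∥ = -2+2·τ ≈ 6.47214, π⊥ = -2+2·τ' ≈ -2.47214 ∉ [-0.6, 0.8) ⇒ out
candidate 4: (m,n)=(-3,-14) → π∥ = -3-14·τ ≈ -62.30495, π⊥ = -3-14·τ' ≈ 0.30495 ∈ [-0.6, 0.8) ⇒ IN Λ
candidate 5: (m,n)=(4,18) → π∥ = 4+18·τ ≈ 80.24922, π⊥ = 4+18·τ' ≈ -0.24922 ∈ [-0.6, 0.8) ⇒ IN Λ
candidate 6: (m,n)=(-4,-12) → π∥ = -4-12·τ ≈ -54.83282, π⊥ = -4-12·τ' ≈ -1.16718 ∉ [-0.6, 0.8) ⇒ out

4, 5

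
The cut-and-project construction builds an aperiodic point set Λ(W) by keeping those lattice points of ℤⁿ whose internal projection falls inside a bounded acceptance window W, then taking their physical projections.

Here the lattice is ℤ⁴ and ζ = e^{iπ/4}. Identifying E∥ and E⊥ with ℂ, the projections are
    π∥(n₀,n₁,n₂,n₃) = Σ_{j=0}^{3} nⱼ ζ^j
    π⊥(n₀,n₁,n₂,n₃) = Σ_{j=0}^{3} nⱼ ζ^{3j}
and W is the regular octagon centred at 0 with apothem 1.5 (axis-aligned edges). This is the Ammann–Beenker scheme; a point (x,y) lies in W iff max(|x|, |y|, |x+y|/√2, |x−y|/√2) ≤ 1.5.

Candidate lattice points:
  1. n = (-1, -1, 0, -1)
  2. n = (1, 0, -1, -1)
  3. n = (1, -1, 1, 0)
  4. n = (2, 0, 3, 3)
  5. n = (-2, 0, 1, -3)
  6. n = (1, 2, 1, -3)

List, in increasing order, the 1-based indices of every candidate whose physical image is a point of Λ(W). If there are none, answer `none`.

2

With ζ = e^{iπ/4} the internal vectors are ζ^0,ζ^3,ζ^6,ζ^9.
#1 (-1, -1, 0, -1): internal (-1.0000, -1.4142); octagon support 1.7071 vs apothem 1.5 → ∉ W
#2 (1, 0, -1, -1): internal (0.2929, 0.2929); octagon support 0.4142 vs apothem 1.5 → ∈ W
#3 (1, -1, 1, 0): internal (1.7071, -1.7071); octagon support 2.4142 vs apothem 1.5 → ∉ W
#4 (2, 0, 3, 3): internal (4.1213, -0.8787); octagon support 4.1213 vs apothem 1.5 → ∉ W
#5 (-2, 0, 1, -3): internal (-4.1213, -3.1213); octagon support 5.1213 vs apothem 1.5 → ∉ W
#6 (1, 2, 1, -3): internal (-2.5355, -1.7071); octagon support 3.0000 vs apothem 1.5 → ∉ W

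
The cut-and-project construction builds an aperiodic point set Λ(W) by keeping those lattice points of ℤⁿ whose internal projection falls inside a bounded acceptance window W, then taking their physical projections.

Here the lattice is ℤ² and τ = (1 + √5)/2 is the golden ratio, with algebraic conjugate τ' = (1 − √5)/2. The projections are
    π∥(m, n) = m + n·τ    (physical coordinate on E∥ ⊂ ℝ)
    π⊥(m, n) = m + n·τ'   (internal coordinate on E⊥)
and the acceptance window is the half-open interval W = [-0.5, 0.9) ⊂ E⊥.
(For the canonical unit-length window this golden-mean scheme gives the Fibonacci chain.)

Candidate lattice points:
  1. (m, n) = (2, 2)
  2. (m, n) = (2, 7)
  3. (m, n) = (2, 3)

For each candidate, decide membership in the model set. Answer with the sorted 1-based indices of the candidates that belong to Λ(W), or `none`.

Numerically τ ≈ 1.61803 and τ' = −1/τ ≈ -0.61803.
#1 (2,2): internal coord 2 + (2)·τ' = +0.76393; +0.76393 ∈ [-0.5, 0.9) → IN Λ
#2 (2,7): internal coord 2 + (7)·τ' = -2.32624; -2.32624 ∉ [-0.5, 0.9) → out
#3 (2,3): internal coord 2 + (3)·τ' = +0.14590; +0.14590 ∈ [-0.5, 0.9) → IN Λ

1, 3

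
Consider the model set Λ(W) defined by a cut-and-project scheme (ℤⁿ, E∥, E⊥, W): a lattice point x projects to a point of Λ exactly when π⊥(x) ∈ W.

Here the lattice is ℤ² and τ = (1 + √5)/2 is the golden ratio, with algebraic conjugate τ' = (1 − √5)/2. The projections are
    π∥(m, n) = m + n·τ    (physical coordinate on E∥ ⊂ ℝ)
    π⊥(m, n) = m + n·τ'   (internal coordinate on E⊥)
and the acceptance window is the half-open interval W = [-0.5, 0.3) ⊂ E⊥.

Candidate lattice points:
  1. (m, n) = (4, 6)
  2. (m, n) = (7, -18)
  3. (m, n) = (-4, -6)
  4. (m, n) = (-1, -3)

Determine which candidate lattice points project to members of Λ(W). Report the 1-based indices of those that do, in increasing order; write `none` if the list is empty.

1, 3

τ' = (1−√5)/2 ≈ -0.618034.
#1 (4,6): internal coord 4 + (6)·τ' = +0.291796; +0.291796 ∈ [-0.5, 0.3) → IN Λ
#2 (7,-18): internal coord 7 + (-18)·τ' = +18.124612; +18.124612 ∉ [-0.5, 0.3) → out
#3 (-4,-6): internal coord -4 + (-6)·τ' = -0.291796; -0.291796 ∈ [-0.5, 0.3) → IN Λ
#4 (-1,-3): internal coord -1 + (-3)·τ' = +0.854102; +0.854102 ∉ [-0.5, 0.3) → out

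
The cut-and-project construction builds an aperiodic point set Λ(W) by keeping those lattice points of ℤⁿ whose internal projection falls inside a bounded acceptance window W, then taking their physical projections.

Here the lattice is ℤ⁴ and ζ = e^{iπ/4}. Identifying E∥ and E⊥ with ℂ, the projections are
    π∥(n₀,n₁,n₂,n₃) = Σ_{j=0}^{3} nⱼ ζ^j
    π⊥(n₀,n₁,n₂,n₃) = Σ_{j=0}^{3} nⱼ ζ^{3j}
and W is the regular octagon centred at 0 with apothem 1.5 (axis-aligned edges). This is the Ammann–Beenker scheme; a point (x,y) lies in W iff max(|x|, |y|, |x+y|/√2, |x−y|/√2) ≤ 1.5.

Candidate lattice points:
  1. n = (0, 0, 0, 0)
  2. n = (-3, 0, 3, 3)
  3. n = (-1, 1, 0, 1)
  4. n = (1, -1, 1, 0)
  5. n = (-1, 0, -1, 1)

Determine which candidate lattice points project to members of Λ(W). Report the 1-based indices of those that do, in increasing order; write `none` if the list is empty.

Internal map: ζ^{3j} for j=0..3 gives (1,0), (−√2/2,√2/2), (0,−1), (√2/2,√2/2).
#1 (0, 0, 0, 0): internal (0.000000, 0.000000); octagon support 0.000000 vs apothem 1.5 → ∈ W
#2 (-3, 0, 3, 3): internal (-0.878680, -0.878680); octagon support 1.242641 vs apothem 1.5 → ∈ W
#3 (-1, 1, 0, 1): internal (-1.000000, 1.414214); octagon support 1.707107 vs apothem 1.5 → ∉ W
#4 (1, -1, 1, 0): internal (1.707107, -1.707107); octagon support 2.414214 vs apothem 1.5 → ∉ W
#5 (-1, 0, -1, 1): internal (-0.292893, 1.707107); octagon support 1.707107 vs apothem 1.5 → ∉ W

1, 2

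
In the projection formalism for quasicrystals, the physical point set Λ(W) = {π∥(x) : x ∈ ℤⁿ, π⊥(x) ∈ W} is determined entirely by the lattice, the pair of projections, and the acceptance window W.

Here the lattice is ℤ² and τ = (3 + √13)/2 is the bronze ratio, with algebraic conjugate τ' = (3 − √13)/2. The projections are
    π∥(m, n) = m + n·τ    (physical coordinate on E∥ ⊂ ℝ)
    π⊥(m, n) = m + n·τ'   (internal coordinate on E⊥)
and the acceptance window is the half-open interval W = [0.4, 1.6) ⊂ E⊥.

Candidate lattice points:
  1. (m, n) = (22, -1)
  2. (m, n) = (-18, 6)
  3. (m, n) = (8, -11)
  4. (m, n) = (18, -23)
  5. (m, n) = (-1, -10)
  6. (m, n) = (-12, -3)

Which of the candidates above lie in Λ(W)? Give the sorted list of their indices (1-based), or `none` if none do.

none

Numerically τ ≈ 3.302776 and τ' = −1/τ ≈ -0.302776.
#1 (22,-1): internal coord 22 + (-1)·τ' = +22.302776; +22.302776 ∉ [0.4, 1.6) → out
#2 (-18,6): internal coord -18 + (6)·τ' = -19.816654; -19.816654 ∉ [0.4, 1.6) → out
#3 (8,-11): internal coord 8 + (-11)·τ' = +11.330532; +11.330532 ∉ [0.4, 1.6) → out
#4 (18,-23): internal coord 18 + (-23)·τ' = +24.963840; +24.963840 ∉ [0.4, 1.6) → out
#5 (-1,-10): internal coord -1 + (-10)·τ' = +2.027756; +2.027756 ∉ [0.4, 1.6) → out
#6 (-12,-3): internal coord -12 + (-3)·τ' = -11.091673; -11.091673 ∉ [0.4, 1.6) → out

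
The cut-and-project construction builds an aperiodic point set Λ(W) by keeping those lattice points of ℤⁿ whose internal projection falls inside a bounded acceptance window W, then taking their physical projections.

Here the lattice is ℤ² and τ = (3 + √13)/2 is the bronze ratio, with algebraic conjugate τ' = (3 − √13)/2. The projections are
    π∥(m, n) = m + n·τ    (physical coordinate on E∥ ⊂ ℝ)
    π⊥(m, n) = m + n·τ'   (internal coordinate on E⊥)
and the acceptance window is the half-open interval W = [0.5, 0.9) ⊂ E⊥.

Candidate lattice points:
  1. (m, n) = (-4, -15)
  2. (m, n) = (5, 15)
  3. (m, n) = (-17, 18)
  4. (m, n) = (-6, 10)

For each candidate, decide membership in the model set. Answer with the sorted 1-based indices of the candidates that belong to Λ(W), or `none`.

1

Numerically τ ≈ 3.30278 and τ' = −1/τ ≈ -0.30278.
candidate 1: (m,n)=(-4,-15) → π∥ = -4-15·τ ≈ -53.54163, π⊥ = -4-15·τ' ≈ 0.54163 ∈ [0.5, 0.9) ⇒ IN Λ
candidate 2: (m,n)=(5,15) → π∥ = 5+15·τ ≈ 54.54163, π⊥ = 5+15·τ' ≈ 0.45837 ∉ [0.5, 0.9) ⇒ out
candidate 3: (m,n)=(-17,18) → π∥ = -17+18·τ ≈ 42.44996, π⊥ = -17+18·τ' ≈ -22.44996 ∉ [0.5, 0.9) ⇒ out
candidate 4: (m,n)=(-6,10) → π∥ = -6+10·τ ≈ 27.02776, π⊥ = -6+10·τ' ≈ -9.02776 ∉ [0.5, 0.9) ⇒ out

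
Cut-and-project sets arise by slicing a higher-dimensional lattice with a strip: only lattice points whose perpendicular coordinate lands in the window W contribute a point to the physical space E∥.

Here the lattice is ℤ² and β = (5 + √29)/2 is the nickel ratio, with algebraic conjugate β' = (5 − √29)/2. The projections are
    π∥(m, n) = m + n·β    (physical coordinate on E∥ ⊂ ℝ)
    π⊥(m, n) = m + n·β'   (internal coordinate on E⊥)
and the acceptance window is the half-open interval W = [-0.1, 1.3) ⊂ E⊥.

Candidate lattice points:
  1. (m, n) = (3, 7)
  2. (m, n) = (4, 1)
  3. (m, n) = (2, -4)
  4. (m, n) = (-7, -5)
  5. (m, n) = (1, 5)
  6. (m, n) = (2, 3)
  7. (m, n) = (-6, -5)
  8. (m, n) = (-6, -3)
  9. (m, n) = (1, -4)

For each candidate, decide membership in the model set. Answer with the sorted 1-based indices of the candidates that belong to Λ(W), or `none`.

5

Numerically β ≈ 5.19258 and β' = −1/β ≈ -0.19258.
candidate 1: (m,n)=(3,7) → π∥ = 3+7·β ≈ 39.34808, π⊥ = 3+7·β' ≈ 1.65192 ∉ [-0.1, 1.3) ⇒ out
candidate 2: (m,n)=(4,1) → π∥ = 4+1·β ≈ 9.19258, π⊥ = 4+1·β' ≈ 3.80742 ∉ [-0.1, 1.3) ⇒ out
candidate 3: (m,n)=(2,-4) → π∥ = 2-4·β ≈ -18.77033, π⊥ = 2-4·β' ≈ 2.77033 ∉ [-0.1, 1.3) ⇒ out
candidate 4: (m,n)=(-7,-5) → π∥ = -7-5·β ≈ -32.96291, π⊥ = -7-5·β' ≈ -6.03709 ∉ [-0.1, 1.3) ⇒ out
candidate 5: (m,n)=(1,5) → π∥ = 1+5·β ≈ 26.96291, π⊥ = 1+5·β' ≈ 0.03709 ∈ [-0.1, 1.3) ⇒ IN Λ
candidate 6: (m,n)=(2,3) → π∥ = 2+3·β ≈ 17.57775, π⊥ = 2+3·β' ≈ 1.42225 ∉ [-0.1, 1.3) ⇒ out
candidate 7: (m,n)=(-6,-5) → π∥ = -6-5·β ≈ -31.96291, π⊥ = -6-5·β' ≈ -5.03709 ∉ [-0.1, 1.3) ⇒ out
candidate 8: (m,n)=(-6,-3) → π∥ = -6-3·β ≈ -21.57775, π⊥ = -6-3·β' ≈ -5.42225 ∉ [-0.1, 1.3) ⇒ out
candidate 9: (m,n)=(1,-4) → π∥ = 1-4·β ≈ -19.77033, π⊥ = 1-4·β' ≈ 1.77033 ∉ [-0.1, 1.3) ⇒ out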